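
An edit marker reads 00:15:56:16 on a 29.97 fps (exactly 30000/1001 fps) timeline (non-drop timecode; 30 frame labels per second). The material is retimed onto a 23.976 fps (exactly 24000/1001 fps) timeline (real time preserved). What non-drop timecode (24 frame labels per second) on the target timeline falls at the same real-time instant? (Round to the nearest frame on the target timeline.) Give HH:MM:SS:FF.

00:15:56:13

Source frame index: (0×3600 + 15×60 + 56) × 30 + 16 = 28696.
Real time: 28696 / (30000/1001) = 3590587/3750 s.
Target frame: (3590587/3750) × (24000/1001) = 114784/5 ≈ 22956.800 → 22957.
At 24 labels/s: frame 22957 → 00:15:56:13.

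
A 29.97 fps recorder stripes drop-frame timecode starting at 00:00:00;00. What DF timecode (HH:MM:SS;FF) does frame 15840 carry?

Ten DF minutes hold 17982 frames, so frame 15840 lies in block 0 (frames 0–17981) with 15840 frames into that block.
The block's first minute is 1800 frames and the rest 1798 each; 15840 frames reaches minute 8, so 0 × 18 + 8 × 2 = 16 labels have been skipped so far.
Adding those back, label number 15840 + 16 = 15856 at 30 labels/s is 528 s + 16 f = 0 h 8 min 48 s frame 16, i.e. 00:08:48;16.

00:08:48;16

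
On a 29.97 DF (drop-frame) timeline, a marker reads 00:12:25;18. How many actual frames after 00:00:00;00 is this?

Complete 10-minute blocks: 1, each 17982 frames → 17982.
Remaining 2 whole minutes in the current block: 1800 + 1 × 1798 = 3598 frames.
Within the current minute: 25 × 30 + 18 − 2 = 766 (labels ;00/;01 skipped at this minute). Total = 17982 + 3598 + 766 = 22346.

22346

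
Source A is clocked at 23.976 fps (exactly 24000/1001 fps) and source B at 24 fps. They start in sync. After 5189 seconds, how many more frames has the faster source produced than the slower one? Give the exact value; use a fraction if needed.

124536/1001 frames

A emits 24000/1001 × 5189 = 124536000/1001 frames; B emits 24 × 5189 = 124536.
Difference = 124536/1001 frames (≈ 124.4116); B is ahead of A.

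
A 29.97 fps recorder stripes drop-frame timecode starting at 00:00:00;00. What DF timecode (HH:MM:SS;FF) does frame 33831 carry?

00:18:48;25

Ten DF minutes hold 17982 frames, so frame 33831 lies in block 1 (frames 17982–35963) with 15849 frames into that block.
The block's first minute is 1800 frames and the rest 1798 each; 15849 frames reaches minute 8, so 1 × 18 + 8 × 2 = 34 labels have been skipped so far.
Adding those back, label number 33831 + 34 = 33865 at 30 labels/s is 1128 s + 25 f = 0 h 18 min 48 s frame 25, i.e. 00:18:48;25.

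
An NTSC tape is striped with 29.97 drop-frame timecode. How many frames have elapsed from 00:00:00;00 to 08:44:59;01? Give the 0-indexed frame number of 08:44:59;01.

As if non-drop at 30 labels/s: (8 × 3600 + 44 × 60 + 59) × 30 + 1 = 944971.
Minute boundaries passed: 524; those not divisible by 10: 524 − 52 = 472; dropped labels = 2 × 472 = 944.
Actual frame index = 944971 − 944 = 944027.

944027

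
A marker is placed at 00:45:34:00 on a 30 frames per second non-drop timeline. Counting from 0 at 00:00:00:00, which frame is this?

Total seconds to the label: (0 × 3600 + 45 × 60 + 34) = 2734.
Frame index = 2734 × 30 + 0 = 82020.

frame 82020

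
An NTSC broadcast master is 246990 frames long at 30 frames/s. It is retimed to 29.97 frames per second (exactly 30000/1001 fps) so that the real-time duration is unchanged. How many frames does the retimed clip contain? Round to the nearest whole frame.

246743 frames

Frames at target rate = 246990 × (30000/1001) / (30) = 246990000/1001 ≈ 246743.257.
Nearest whole frame: 246743.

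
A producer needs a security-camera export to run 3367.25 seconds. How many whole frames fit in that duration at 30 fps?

Frames = 3367.25 × 30 = 202035/2 ≈ 101017.5000.
Complete frames: 101017.

101017 frames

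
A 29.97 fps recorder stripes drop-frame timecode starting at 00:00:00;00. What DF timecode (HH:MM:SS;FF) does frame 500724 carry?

04:38:27;16

Each 10-minute DF block holds 10 × 60 × 30 − 9 × 2 = 17982 frames. 500724 ÷ 17982 → 27 full blocks, remainder 15210.
Within the partial block the first minute is 1800 frames and each further minute 1798, so 8 further minute boundaries passed. Total skipped labels = 18 × 27 + 2 × 8 = 502.
Non-drop label index = 500724 + 502 = 501226; at 30 labels/s that is 04:38:27:16, i.e. DF 04:38:27;16.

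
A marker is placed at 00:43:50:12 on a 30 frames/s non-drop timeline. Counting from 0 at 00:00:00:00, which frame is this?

Total seconds to the label: (0 × 3600 + 43 × 60 + 50) = 2630.
Frame index = 2630 × 30 + 12 = 78912.

frame 78912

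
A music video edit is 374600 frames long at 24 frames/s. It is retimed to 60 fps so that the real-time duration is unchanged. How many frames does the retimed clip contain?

Frames at target rate = 374600 × (60) / (24) = 936500.

936500 frames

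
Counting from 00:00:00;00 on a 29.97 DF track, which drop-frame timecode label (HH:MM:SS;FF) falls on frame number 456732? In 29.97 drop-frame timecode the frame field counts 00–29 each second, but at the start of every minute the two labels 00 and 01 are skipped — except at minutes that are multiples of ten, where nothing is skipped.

Ten DF minutes hold 17982 frames, so frame 456732 lies in block 25 (frames 449550–467531) with 7182 frames into that block.
The block's first minute is 1800 frames and the rest 1798 each; 7182 frames reaches minute 3, so 25 × 18 + 3 × 2 = 456 labels have been skipped so far.
Adding those back, label number 456732 + 456 = 457188 at 30 labels/s is 15239 s + 18 f = 4 h 13 min 59 s frame 18, i.e. 04:13:59;18.

04:13:59;18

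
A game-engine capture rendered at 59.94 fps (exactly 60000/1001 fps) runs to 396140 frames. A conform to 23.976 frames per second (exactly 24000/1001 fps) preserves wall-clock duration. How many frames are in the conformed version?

158456 frames

Target frames = source frames × (target rate / source rate) = 396140 × (24000/1001)/(60000/1001) = 396140 × 2/5 = 158456.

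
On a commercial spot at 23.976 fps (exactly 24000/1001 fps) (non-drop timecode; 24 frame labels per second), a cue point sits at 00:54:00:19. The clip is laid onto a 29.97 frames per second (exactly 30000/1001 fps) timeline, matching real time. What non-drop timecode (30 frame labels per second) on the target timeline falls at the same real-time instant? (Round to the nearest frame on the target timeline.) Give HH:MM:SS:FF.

00:54:00:24

Source frame index: (0×3600 + 54×60 + 0) × 24 + 19 = 77779.
Real time: 77779 / (24000/1001) = 77856779/24000 s.
Target frame: (77856779/24000) × (30000/1001) = 388895/4 ≈ 97223.750 → 97224.
At 30 labels/s: frame 97224 → 00:54:00:24.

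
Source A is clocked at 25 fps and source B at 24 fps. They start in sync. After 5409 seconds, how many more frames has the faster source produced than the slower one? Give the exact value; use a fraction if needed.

A emits 25 × 5409 = 135225 frames; B emits 24 × 5409 = 129816.
Difference = 5409 frames; B is behind A.

5409 frames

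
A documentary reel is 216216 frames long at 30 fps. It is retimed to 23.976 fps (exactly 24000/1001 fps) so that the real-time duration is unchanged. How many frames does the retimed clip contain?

Target frames = source frames × (target rate / source rate) = 216216 × (24000/1001)/(30) = 216216 × 800/1001 = 172800.

172800 frames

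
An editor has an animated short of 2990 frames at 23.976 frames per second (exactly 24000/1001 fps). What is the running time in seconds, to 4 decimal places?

124.7079 seconds

Running time = 2990 × 1001/24000 = 299299/2400 s ≈ 124.7079 s.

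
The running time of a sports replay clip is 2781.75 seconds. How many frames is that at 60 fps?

166905 frames

Frames = 2781.75 × 60 = 166905.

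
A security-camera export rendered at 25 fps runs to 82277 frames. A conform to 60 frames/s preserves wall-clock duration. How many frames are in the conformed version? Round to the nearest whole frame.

197465 frames

Frames at target rate = 82277 × (60) / (25) = 987324/5 ≈ 197464.800.
Nearest whole frame: 197465.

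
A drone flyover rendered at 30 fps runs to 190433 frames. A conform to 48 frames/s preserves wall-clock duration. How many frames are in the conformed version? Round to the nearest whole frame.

Frames at target rate = 190433 × (48) / (30) = 1523464/5 ≈ 304692.800.
Nearest whole frame: 304693.

304693 frames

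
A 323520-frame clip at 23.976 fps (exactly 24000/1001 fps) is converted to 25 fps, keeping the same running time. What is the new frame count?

Target frames = source frames × (target rate / source rate) = 323520 × (25)/(24000/1001) = 323520 × 1001/960 = 337337.

337337 frames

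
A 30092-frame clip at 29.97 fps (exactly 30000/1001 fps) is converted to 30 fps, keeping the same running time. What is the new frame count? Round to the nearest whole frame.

30122 frames

Frames at target rate = 30092 × (30) / (30000/1001) = 7530523/250 ≈ 30122.092.
Nearest whole frame: 30122.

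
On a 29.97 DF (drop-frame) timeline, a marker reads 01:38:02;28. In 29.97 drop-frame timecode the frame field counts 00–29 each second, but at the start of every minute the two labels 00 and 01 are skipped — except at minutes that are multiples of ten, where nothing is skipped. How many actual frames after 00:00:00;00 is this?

Complete 10-minute blocks: 9, each 17982 frames → 161838.
Remaining 8 whole minutes in the current block: 1800 + 7 × 1798 = 14386 frames.
Within the current minute: 2 × 30 + 28 − 2 = 86 (labels ;00/;01 skipped at this minute). Total = 161838 + 14386 + 86 = 176310.

176310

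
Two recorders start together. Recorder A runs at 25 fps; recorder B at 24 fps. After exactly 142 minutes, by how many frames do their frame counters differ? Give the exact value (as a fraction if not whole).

8520 frames

142 min = 8520 s.
A emits 25 × 8520 = 213000 frames; B emits 24 × 8520 = 204480.
Difference = 8520 frames; B is behind A.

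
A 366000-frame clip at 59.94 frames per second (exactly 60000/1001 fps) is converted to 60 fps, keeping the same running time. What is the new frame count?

366366 frames

Target frames = source frames × (target rate / source rate) = 366000 × (60)/(60000/1001) = 366000 × 1001/1000 = 366366.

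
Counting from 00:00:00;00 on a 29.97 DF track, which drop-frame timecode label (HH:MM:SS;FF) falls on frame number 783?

Ten DF minutes hold 17982 frames, so frame 783 lies in block 0 (frames 0–17981) with 783 frames into that block.
The block's first minute is 1800 frames and the rest 1798 each; 783 frames reaches minute 0, so 0 × 18 + 0 × 2 = 0 labels have been skipped so far.
Adding those back, label number 783 + 0 = 783 at 30 labels/s is 26 s + 3 f = 0 h 0 min 26 s frame 3, i.e. 00:00:26;03.

00:00:26;03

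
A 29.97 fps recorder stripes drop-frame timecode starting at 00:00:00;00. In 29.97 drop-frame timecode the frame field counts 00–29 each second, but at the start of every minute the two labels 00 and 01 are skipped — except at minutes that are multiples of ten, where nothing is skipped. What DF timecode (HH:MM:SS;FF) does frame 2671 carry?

Each 10-minute DF block holds 10 × 60 × 30 − 9 × 2 = 17982 frames. 2671 ÷ 17982 → 0 full blocks, remainder 2671.
Within the partial block the first minute is 1800 frames and each further minute 1798, so 1 further minute boundary passed. Total skipped labels = 18 × 0 + 2 × 1 = 2.
Non-drop label index = 2671 + 2 = 2673; at 30 labels/s that is 00:01:29:03, i.e. DF 00:01:29;03.

00:01:29;03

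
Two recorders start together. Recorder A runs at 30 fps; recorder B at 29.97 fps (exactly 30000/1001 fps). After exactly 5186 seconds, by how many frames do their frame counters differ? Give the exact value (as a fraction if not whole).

A emits 30 × 5186 = 155580 frames; B emits 30000/1001 × 5186 = 155580000/1001.
Difference = 155580/1001 frames (≈ 155.4246); B is behind A.

155580/1001 frames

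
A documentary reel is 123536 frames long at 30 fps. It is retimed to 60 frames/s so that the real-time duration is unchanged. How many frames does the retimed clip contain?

Target frames = source frames × (target rate / source rate) = 123536 × (60)/(30) = 123536 × 2 = 247072.

247072 frames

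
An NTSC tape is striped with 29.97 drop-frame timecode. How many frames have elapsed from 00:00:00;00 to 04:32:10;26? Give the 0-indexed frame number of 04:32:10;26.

Complete 10-minute blocks: 27, each 17982 frames → 485514.
Remaining 2 whole minutes in the current block: 1800 + 1 × 1798 = 3598 frames.
Within the current minute: 10 × 30 + 26 − 2 = 324 (labels ;00/;01 skipped at this minute). Total = 485514 + 3598 + 324 = 489436.

489436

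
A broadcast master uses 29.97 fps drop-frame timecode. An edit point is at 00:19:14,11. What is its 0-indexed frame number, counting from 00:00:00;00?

34595

As if non-drop at 30 labels/s: (0 × 3600 + 19 × 60 + 14) × 30 + 11 = 34631.
Minute boundaries passed: 19; those not divisible by 10: 19 − 1 = 18; dropped labels = 2 × 18 = 36.
Actual frame index = 34631 − 36 = 34595.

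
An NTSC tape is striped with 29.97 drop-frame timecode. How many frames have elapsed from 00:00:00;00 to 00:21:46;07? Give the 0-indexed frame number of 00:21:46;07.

Complete 10-minute blocks: 2, each 17982 frames → 35964.
Remaining 1 whole minute in the current block: 1800 + 0 × 1798 = 1800 frames.
Within the current minute: 46 × 30 + 7 − 2 = 1385 (labels ;00/;01 skipped at this minute). Total = 35964 + 1800 + 1385 = 39149.

39149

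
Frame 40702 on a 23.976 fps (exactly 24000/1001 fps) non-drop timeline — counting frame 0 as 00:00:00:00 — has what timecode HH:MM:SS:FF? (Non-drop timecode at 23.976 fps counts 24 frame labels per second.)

00:28:15:22

40702 ÷ 24 = 1695 full seconds, remainder 22 frames.
1695 s = 0 h 28 min 15 s.
Timecode: 00:28:15:22.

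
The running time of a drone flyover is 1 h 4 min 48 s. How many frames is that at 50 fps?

194400 frames

1 h 4 min 48 s = 3888 s.
Frames = 3888 × 50 = 194400.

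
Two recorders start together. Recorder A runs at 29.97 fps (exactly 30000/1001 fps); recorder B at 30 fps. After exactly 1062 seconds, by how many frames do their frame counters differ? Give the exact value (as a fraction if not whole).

31860/1001 frames

A emits 30000/1001 × 1062 = 31860000/1001 frames; B emits 30 × 1062 = 31860.
Difference = 31860/1001 frames (≈ 31.8282); B is ahead of A.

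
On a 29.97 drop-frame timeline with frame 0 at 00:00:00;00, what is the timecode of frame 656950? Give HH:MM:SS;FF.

06:05:20;08

Ten DF minutes hold 17982 frames, so frame 656950 lies in block 36 (frames 647352–665333) with 9598 frames into that block.
The block's first minute is 1800 frames and the rest 1798 each; 9598 frames reaches minute 5, so 36 × 18 + 5 × 2 = 658 labels have been skipped so far.
Adding those back, label number 656950 + 658 = 657608 at 30 labels/s is 21920 s + 8 f = 6 h 5 min 20 s frame 8, i.e. 06:05:20;08.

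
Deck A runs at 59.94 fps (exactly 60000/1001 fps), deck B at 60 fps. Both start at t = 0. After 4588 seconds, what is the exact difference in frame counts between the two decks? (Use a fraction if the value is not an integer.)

A emits 60000/1001 × 4588 = 275280000/1001 frames; B emits 60 × 4588 = 275280.
Difference = 275280/1001 frames (≈ 275.0050); B is ahead of A.

275280/1001 frames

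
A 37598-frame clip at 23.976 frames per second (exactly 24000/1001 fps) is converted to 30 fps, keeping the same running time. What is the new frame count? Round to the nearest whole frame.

47044 frames

Frames at target rate = 37598 × (30) / (24000/1001) = 18817799/400 ≈ 47044.497.
Nearest whole frame: 47044.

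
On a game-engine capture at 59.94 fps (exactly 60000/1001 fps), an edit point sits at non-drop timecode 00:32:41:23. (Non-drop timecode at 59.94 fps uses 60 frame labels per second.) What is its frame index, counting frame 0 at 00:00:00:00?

frame 117683

Total seconds to the label: (0 × 3600 + 32 × 60 + 41) = 1961.
Frame index = 1961 × 60 + 23 = 117683.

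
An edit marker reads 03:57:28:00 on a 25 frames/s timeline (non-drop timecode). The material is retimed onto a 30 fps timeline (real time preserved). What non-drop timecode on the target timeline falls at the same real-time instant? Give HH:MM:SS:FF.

03:57:28:00

Source frame index: (3×3600 + 57×60 + 28) × 25 + 0 = 356200.
Real time: 356200 / (25) = 14248 s.
Target frame: (14248) × (30) = 427440.
At 30 labels/s: frame 427440 → 03:57:28:00.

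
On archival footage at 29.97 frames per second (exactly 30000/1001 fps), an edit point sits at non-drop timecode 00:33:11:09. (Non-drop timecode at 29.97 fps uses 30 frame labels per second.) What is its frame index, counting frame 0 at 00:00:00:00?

59739

Total seconds to the label: (0 × 3600 + 33 × 60 + 11) = 1991.
Frame index = 1991 × 30 + 9 = 59739.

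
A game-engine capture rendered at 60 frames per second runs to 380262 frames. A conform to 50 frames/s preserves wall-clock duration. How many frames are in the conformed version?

Target frames = source frames × (target rate / source rate) = 380262 × (50)/(60) = 380262 × 5/6 = 316885.

316885 frames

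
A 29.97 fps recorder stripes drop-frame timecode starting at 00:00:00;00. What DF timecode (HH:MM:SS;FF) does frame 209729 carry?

01:56:37;29

Ten DF minutes hold 17982 frames, so frame 209729 lies in block 11 (frames 197802–215783) with 11927 frames into that block.
The block's first minute is 1800 frames and the rest 1798 each; 11927 frames reaches minute 6, so 11 × 18 + 6 × 2 = 210 labels have been skipped so far.
Adding those back, label number 209729 + 210 = 209939 at 30 labels/s is 6997 s + 29 f = 1 h 56 min 37 s frame 29, i.e. 01:56:37;29.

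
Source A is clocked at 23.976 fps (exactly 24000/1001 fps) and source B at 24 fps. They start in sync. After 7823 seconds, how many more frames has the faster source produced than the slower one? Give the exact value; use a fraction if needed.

A emits 24000/1001 × 7823 = 187752000/1001 frames; B emits 24 × 7823 = 187752.
Difference = 187752/1001 frames (≈ 187.5644); B is ahead of A.

187752/1001 frames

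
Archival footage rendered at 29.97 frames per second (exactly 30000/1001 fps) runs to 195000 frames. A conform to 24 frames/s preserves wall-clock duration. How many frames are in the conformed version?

Target frames = source frames × (target rate / source rate) = 195000 × (24)/(30000/1001) = 195000 × 1001/1250 = 156156.

156156 frames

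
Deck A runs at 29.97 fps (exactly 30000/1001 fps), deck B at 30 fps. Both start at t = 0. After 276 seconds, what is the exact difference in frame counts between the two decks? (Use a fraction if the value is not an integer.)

8280/1001 frames

A emits 30000/1001 × 276 = 8280000/1001 frames; B emits 30 × 276 = 8280.
Difference = 8280/1001 frames (≈ 8.2717); B is ahead of A.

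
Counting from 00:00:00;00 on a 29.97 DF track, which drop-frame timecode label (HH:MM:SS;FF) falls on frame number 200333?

01:51:24;13

Each 10-minute DF block holds 10 × 60 × 30 − 9 × 2 = 17982 frames. 200333 ÷ 17982 → 11 full blocks, remainder 2531.
Within the partial block the first minute is 1800 frames and each further minute 1798, so 1 further minute boundary passed. Total skipped labels = 18 × 11 + 2 × 1 = 200.
Non-drop label index = 200333 + 200 = 200533; at 30 labels/s that is 01:51:24:13, i.e. DF 01:51:24;13.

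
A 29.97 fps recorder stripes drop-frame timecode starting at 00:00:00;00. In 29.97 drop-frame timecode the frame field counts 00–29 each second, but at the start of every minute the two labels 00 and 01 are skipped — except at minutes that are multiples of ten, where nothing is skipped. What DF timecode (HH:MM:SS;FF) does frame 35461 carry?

00:19:43;07

Each 10-minute DF block holds 10 × 60 × 30 − 9 × 2 = 17982 frames. 35461 ÷ 17982 → 1 full block, remainder 17479.
Within the partial block the first minute is 1800 frames and each further minute 1798, so 9 further minute boundaries passed. Total skipped labels = 18 × 1 + 2 × 9 = 36.
Non-drop label index = 35461 + 36 = 35497; at 30 labels/s that is 00:19:43:07, i.e. DF 00:19:43;07.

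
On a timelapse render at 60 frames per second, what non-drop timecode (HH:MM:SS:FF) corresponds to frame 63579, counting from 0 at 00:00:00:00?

00:17:39:39

63579 ÷ 60 = 1059 full seconds, remainder 39 frames.
1059 s = 0 h 17 min 39 s.
Timecode: 00:17:39:39.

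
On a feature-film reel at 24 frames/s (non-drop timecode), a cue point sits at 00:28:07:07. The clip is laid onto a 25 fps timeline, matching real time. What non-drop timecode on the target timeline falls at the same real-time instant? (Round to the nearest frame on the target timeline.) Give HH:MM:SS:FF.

Source frame index: (0×3600 + 28×60 + 7) × 24 + 7 = 40495.
Real time: 40495 / (24) = 40495/24 s.
Target frame: (40495/24) × (25) = 1012375/24 ≈ 42182.292 → 42182.
At 25 labels/s: frame 42182 → 00:28:07:07.

00:28:07:07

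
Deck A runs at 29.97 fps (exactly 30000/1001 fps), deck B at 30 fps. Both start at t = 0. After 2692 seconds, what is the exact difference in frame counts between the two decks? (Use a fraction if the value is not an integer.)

A emits 30000/1001 × 2692 = 80760000/1001 frames; B emits 30 × 2692 = 80760.
Difference = 80760/1001 frames (≈ 80.6793); B is ahead of A.

80760/1001 frames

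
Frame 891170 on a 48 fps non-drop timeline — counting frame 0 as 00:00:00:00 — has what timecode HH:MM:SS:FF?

05:09:26:02

891170 ÷ 48 = 18566 full seconds, remainder 2 frames.
18566 s = 5 h 9 min 26 s.
Timecode: 05:09:26:02.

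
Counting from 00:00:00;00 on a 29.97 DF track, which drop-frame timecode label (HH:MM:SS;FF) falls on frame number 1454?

00:00:48;14

Each 10-minute DF block holds 10 × 60 × 30 − 9 × 2 = 17982 frames. 1454 ÷ 17982 → 0 full blocks, remainder 1454.
Within the partial block the first minute is 1800 frames and each further minute 1798, so 0 further minute boundaries passed. Total skipped labels = 18 × 0 + 2 × 0 = 0.
Non-drop label index = 1454 + 0 = 1454; at 30 labels/s that is 00:00:48:14, i.e. DF 00:00:48;14.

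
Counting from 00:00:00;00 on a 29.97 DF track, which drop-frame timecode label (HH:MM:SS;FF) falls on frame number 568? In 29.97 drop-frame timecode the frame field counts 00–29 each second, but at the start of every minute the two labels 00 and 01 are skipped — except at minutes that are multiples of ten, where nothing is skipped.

Ten DF minutes hold 17982 frames, so frame 568 lies in block 0 (frames 0–17981) with 568 frames into that block.
The block's first minute is 1800 frames and the rest 1798 each; 568 frames reaches minute 0, so 0 × 18 + 0 × 2 = 0 labels have been skipped so far.
Adding those back, label number 568 + 0 = 568 at 30 labels/s is 18 s + 28 f = 0 h 0 min 18 s frame 28, i.e. 00:00:18;28.

00:00:18;28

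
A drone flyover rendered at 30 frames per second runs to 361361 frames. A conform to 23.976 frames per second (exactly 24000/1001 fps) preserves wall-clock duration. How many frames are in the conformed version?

288800 frames

Target frames = source frames × (target rate / source rate) = 361361 × (24000/1001)/(30) = 361361 × 800/1001 = 288800.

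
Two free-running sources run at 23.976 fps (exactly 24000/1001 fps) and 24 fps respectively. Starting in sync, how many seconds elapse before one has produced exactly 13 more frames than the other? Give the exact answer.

The gap grows by |24 − 24000/1001| = 24/1001 frames per second.
Time for a 13-frame gap: 13 ÷ (24/1001) = 13013/24 s.

13013/24 seconds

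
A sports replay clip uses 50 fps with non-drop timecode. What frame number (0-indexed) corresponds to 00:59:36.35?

Total seconds to the label: (0 × 3600 + 59 × 60 + 36) = 3576.
Frame index = 3576 × 50 + 35 = 178835.

frame 178835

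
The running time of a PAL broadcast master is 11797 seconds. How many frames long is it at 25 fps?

Frames = 11797 × 25 = 294925.

294925 frames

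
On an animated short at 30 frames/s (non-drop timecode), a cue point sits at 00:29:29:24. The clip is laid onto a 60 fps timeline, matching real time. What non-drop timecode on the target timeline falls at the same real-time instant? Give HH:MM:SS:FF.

00:29:29:48

Source frame index: (0×3600 + 29×60 + 29) × 30 + 24 = 53094.
Real time: 53094 / (30) = 8849/5 s.
Target frame: (8849/5) × (60) = 106188.
At 60 labels/s: frame 106188 → 00:29:29:48.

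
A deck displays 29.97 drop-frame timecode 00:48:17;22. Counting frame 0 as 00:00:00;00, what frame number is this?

86844

As if non-drop at 30 labels/s: (0 × 3600 + 48 × 60 + 17) × 30 + 22 = 86932.
Minute boundaries passed: 48; those not divisible by 10: 48 − 4 = 44; dropped labels = 2 × 44 = 88.
Actual frame index = 86932 − 88 = 86844.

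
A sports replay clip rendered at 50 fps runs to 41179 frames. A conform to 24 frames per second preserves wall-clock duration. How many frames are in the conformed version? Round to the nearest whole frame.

Frames at target rate = 41179 × (24) / (50) = 494148/25 ≈ 19765.920.
Nearest whole frame: 19766.

19766 frames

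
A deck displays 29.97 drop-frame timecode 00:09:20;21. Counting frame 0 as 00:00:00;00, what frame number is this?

16803

As if non-drop at 30 labels/s: (0 × 3600 + 9 × 60 + 20) × 30 + 21 = 16821.
Minute boundaries passed: 9; those not divisible by 10: 9 − 0 = 9; dropped labels = 2 × 9 = 18.
Actual frame index = 16821 − 18 = 16803.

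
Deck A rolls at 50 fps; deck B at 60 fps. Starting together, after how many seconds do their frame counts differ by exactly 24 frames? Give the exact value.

The gap grows by |60 − 50| = 10 frames per second.
Time for a 24-frame gap: 24 ÷ (10) = 2.4 s.

2.4 seconds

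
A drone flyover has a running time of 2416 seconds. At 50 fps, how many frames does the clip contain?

Frames = 2416 × 50 = 120800.

120800 frames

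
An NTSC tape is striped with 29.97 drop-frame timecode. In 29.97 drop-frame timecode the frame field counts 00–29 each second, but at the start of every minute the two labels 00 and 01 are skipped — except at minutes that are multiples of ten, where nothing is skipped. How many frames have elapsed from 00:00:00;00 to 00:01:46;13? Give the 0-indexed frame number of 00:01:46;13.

As if non-drop at 30 labels/s: (0 × 3600 + 1 × 60 + 46) × 30 + 13 = 3193.
Minute boundaries passed: 1; those not divisible by 10: 1 − 0 = 1; dropped labels = 2 × 1 = 2.
Actual frame index = 3193 − 2 = 3191.

3191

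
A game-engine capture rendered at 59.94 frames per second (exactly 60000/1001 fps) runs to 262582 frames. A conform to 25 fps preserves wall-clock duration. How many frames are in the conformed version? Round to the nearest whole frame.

Frames at target rate = 262582 × (25) / (60000/1001) = 131422291/1200 ≈ 109518.576.
Nearest whole frame: 109519.

109519 frames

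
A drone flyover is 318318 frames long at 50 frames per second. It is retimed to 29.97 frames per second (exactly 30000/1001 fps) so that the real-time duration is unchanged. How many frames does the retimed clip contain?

Target frames = source frames × (target rate / source rate) = 318318 × (30000/1001)/(50) = 318318 × 600/1001 = 190800.

190800 frames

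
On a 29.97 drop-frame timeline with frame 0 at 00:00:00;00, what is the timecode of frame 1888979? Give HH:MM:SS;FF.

Ten DF minutes hold 17982 frames, so frame 1888979 lies in block 105 (frames 1888110–1906091) with 869 frames into that block.
The block's first minute is 1800 frames and the rest 1798 each; 869 frames reaches minute 0, so 105 × 18 + 0 × 2 = 1890 labels have been skipped so far.
Adding those back, label number 1888979 + 1890 = 1890869 at 30 labels/s is 63028 s + 29 f = 17 h 30 min 28 s frame 29, i.e. 17:30:28;29.

17:30:28;29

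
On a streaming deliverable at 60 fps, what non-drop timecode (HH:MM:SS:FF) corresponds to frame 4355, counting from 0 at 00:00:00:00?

00:01:12:35

4355 ÷ 60 = 72 full seconds, remainder 35 frames.
72 s = 0 h 1 min 12 s.
Timecode: 00:01:12:35.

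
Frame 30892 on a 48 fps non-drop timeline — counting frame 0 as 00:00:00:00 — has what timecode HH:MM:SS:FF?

30892 ÷ 48 = 643 full seconds, remainder 28 frames.
643 s = 0 h 10 min 43 s.
Timecode: 00:10:43:28.

00:10:43:28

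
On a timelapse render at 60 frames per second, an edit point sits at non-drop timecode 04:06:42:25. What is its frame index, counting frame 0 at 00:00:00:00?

888145

Total seconds to the label: (4 × 3600 + 6 × 60 + 42) = 14802.
Frame index = 14802 × 60 + 25 = 888145.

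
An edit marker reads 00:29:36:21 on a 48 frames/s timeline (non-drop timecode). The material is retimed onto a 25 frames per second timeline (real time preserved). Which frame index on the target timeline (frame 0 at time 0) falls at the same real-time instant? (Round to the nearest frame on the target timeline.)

Source frame index: (0×3600 + 29×60 + 36) × 48 + 21 = 85269.
Real time: 85269 / (48) = 28423/16 s.
Target frame: (28423/16) × (25) = 710575/16 ≈ 44410.938 → 44411.

frame 44411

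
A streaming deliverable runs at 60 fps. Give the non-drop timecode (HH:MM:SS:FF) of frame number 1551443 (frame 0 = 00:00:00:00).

1551443 ÷ 60 = 25857 full seconds, remainder 23 frames.
25857 s = 7 h 10 min 57 s.
Timecode: 07:10:57:23.

07:10:57:23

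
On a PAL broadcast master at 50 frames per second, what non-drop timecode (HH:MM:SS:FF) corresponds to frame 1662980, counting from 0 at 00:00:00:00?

09:14:19:30

1662980 ÷ 50 = 33259 full seconds, remainder 30 frames.
33259 s = 9 h 14 min 19 s.
Timecode: 09:14:19:30.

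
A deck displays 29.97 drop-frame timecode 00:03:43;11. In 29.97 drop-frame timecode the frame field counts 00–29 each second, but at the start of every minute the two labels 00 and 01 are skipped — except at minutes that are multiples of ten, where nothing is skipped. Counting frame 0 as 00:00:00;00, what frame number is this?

As if non-drop at 30 labels/s: (0 × 3600 + 3 × 60 + 43) × 30 + 11 = 6701.
Minute boundaries passed: 3; those not divisible by 10: 3 − 0 = 3; dropped labels = 2 × 3 = 6.
Actual frame index = 6701 − 6 = 6695.

6695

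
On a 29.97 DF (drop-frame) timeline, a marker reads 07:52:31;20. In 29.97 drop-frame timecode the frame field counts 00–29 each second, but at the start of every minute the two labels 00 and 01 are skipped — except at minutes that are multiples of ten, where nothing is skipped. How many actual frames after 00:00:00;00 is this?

849700

Complete 10-minute blocks: 47, each 17982 frames → 845154.
Remaining 2 whole minutes in the current block: 1800 + 1 × 1798 = 3598 frames.
Within the current minute: 31 × 30 + 20 − 2 = 948 (labels ;00/;01 skipped at this minute). Total = 845154 + 3598 + 948 = 849700.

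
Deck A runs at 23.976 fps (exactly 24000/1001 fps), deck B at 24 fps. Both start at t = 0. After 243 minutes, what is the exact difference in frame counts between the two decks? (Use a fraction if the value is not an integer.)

349920/1001 frames

243 min = 14580 s.
A emits 24000/1001 × 14580 = 349920000/1001 frames; B emits 24 × 14580 = 349920.
Difference = 349920/1001 frames (≈ 349.5704); B is ahead of A.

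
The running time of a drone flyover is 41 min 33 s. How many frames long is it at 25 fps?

62325 frames

41 min 33 s = 2493 s.
Frames = 2493 × 25 = 62325.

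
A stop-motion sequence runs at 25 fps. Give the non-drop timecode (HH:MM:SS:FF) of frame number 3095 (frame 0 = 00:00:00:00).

00:02:03:20

3095 ÷ 25 = 123 full seconds, remainder 20 frames.
123 s = 0 h 2 min 3 s.
Timecode: 00:02:03:20.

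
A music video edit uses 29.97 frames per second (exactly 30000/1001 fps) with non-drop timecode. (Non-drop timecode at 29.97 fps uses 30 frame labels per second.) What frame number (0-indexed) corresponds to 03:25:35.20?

frame 370070

Total seconds to the label: (3 × 3600 + 25 × 60 + 35) = 12335.
Frame index = 12335 × 30 + 20 = 370070.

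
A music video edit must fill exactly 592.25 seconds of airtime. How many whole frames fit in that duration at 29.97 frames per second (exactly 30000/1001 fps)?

Frames = 592.25 × 30000/1001 = 17767500/1001 ≈ 17749.7502.
Complete frames: 17749.

17749 frames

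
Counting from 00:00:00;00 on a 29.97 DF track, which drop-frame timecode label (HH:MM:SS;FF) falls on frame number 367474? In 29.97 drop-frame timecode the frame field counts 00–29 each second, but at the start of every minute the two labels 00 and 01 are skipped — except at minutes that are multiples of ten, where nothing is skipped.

03:24:21;12

Each 10-minute DF block holds 10 × 60 × 30 − 9 × 2 = 17982 frames. 367474 ÷ 17982 → 20 full blocks, remainder 7834.
Within the partial block the first minute is 1800 frames and each further minute 1798, so 4 further minute boundaries passed. Total skipped labels = 18 × 20 + 2 × 4 = 368.
Non-drop label index = 367474 + 368 = 367842; at 30 labels/s that is 03:24:21:12, i.e. DF 03:24:21;12.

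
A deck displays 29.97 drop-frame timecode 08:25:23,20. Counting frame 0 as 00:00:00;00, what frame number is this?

Complete 10-minute blocks: 50, each 17982 frames → 899100.
Remaining 5 whole minutes in the current block: 1800 + 4 × 1798 = 8992 frames.
Within the current minute: 23 × 30 + 20 − 2 = 708 (labels ;00/;01 skipped at this minute). Total = 899100 + 8992 + 708 = 908800.

908800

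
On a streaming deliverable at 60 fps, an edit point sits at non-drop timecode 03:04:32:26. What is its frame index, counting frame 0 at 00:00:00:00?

frame 664346

Total seconds to the label: (3 × 3600 + 4 × 60 + 32) = 11072.
Frame index = 11072 × 60 + 26 = 664346.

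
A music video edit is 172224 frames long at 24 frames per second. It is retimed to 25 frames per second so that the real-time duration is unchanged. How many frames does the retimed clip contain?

Target frames = source frames × (target rate / source rate) = 172224 × (25)/(24) = 172224 × 25/24 = 179400.

179400 frames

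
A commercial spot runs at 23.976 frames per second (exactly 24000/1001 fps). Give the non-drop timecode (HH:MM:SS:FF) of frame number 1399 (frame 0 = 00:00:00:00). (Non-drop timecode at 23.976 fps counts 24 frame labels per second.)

1399 ÷ 24 = 58 full seconds, remainder 7 frames.
58 s = 0 h 0 min 58 s.
Timecode: 00:00:58:07.

00:00:58:07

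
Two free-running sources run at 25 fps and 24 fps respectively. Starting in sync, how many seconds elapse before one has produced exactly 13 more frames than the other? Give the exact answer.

13 seconds

The gap grows by |24 − 25| = 1 frame per second.
Time for a 13-frame gap: 13 ÷ (1) = 13 s.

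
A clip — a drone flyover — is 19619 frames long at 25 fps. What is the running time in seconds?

784.76 seconds

Running time = 19619 / (25) = 784.76 s.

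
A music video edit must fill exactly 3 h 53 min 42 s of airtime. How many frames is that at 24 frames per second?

3 h 53 min 42 s = 14022 s.
Frames = 14022 × 24 = 336528.

336528 frames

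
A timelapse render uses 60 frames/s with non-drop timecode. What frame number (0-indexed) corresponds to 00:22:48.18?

frame 82098

Total seconds to the label: (0 × 3600 + 22 × 60 + 48) = 1368.
Frame index = 1368 × 60 + 18 = 82098.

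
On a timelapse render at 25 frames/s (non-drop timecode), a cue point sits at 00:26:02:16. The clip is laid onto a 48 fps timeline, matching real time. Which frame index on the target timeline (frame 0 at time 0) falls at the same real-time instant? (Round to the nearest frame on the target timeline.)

Source frame index: (0×3600 + 26×60 + 2) × 25 + 16 = 39066.
Real time: 39066 / (25) = 39066/25 s.
Target frame: (39066/25) × (48) = 1875168/25 ≈ 75006.720 → 75007.

frame 75007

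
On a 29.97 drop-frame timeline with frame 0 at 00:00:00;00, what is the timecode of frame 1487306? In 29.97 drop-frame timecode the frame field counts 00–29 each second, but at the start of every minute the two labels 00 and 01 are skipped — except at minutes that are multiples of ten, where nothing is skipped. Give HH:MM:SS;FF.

Ten DF minutes hold 17982 frames, so frame 1487306 lies in block 82 (frames 1474524–1492505) with 12782 frames into that block.
The block's first minute is 1800 frames and the rest 1798 each; 12782 frames reaches minute 7, so 82 × 18 + 7 × 2 = 1490 labels have been skipped so far.
Adding those back, label number 1487306 + 1490 = 1488796 at 30 labels/s is 49626 s + 16 f = 13 h 47 min 6 s frame 16, i.e. 13:47:06;16.

13:47:06;16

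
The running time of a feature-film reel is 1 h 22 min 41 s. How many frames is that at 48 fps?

238128 frames

1 h 22 min 41 s = 4961 s.
Frames = 4961 × 48 = 238128.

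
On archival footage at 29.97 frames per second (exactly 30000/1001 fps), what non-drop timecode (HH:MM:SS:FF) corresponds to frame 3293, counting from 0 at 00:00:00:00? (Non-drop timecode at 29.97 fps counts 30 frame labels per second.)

3293 ÷ 30 = 109 full seconds, remainder 23 frames.
109 s = 0 h 1 min 49 s.
Timecode: 00:01:49:23.

00:01:49:23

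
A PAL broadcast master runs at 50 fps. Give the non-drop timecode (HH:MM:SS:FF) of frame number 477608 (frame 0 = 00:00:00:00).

477608 ÷ 50 = 9552 full seconds, remainder 8 frames.
9552 s = 2 h 39 min 12 s.
Timecode: 02:39:12:08.

02:39:12:08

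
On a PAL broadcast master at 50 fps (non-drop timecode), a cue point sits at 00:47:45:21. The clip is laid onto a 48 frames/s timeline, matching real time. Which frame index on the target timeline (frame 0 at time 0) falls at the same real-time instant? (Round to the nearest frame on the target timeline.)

Source frame index: (0×3600 + 47×60 + 45) × 50 + 21 = 143271.
Real time: 143271 / (50) = 143271/50 s.
Target frame: (143271/50) × (48) = 3438504/25 ≈ 137540.160 → 137540.

frame 137540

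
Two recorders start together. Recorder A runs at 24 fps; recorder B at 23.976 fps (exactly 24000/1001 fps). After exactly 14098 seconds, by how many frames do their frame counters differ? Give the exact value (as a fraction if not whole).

48336/143 frames

A emits 24 × 14098 = 338352 frames; B emits 24000/1001 × 14098 = 48336000/143.
Difference = 48336/143 frames (≈ 338.0140); B is behind A.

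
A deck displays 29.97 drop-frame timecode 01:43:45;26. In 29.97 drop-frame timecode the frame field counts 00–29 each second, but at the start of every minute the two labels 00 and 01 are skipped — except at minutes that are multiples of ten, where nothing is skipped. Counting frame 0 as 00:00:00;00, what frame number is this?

Complete 10-minute blocks: 10, each 17982 frames → 179820.
Remaining 3 whole minutes in the current block: 1800 + 2 × 1798 = 5396 frames.
Within the current minute: 45 × 30 + 26 − 2 = 1374 (labels ;00/;01 skipped at this minute). Total = 179820 + 5396 + 1374 = 186590.

186590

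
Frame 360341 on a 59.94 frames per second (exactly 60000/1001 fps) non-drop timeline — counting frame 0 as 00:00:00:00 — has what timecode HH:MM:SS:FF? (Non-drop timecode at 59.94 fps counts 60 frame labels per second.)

360341 ÷ 60 = 6005 full seconds, remainder 41 frames.
6005 s = 1 h 40 min 5 s.
Timecode: 01:40:05:41.

01:40:05:41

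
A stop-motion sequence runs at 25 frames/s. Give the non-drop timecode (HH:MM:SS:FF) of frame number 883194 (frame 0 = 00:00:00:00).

09:48:47:19

883194 ÷ 25 = 35327 full seconds, remainder 19 frames.
35327 s = 9 h 48 min 47 s.
Timecode: 09:48:47:19.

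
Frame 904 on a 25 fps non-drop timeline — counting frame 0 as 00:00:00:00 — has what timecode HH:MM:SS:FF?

904 ÷ 25 = 36 full seconds, remainder 4 frames.
36 s = 0 h 0 min 36 s.
Timecode: 00:00:36:04.

00:00:36:04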